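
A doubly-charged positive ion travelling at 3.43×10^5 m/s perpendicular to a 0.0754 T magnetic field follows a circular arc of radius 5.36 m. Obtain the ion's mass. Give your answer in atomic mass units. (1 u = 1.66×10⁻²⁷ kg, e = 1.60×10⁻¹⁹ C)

m ≈ 227 u

qvB = mv²/r ⇒ m = qBr/v.
m = (2×1.60×10^-19)(0.0754)(5.36) / (3.43×10^5) = 3.77×10^-25 kg = 227 u.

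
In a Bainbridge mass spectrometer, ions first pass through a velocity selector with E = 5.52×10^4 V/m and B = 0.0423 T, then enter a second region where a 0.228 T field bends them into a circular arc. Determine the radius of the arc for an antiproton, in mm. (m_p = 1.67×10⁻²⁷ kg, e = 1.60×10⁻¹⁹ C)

r ≈ 59.7 mm

The selector passes v = E/B = 5.52×10^4/0.0423 = 1.30×10^6 m/s.
In the deflection region, r = mv/(qB₂) = (1.67×10^-27)(1.30×10^6) / [(1×1.60×10^-19)(0.228)] = 0.0597 m.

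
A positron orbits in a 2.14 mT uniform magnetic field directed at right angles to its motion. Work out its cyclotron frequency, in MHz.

f = qB/(2πm) = (1×1.60×10^-19)(2.14×10^-3) / [2π(9.11×10^-31)] = 5.98×10^7 Hz.

f ≈ 59.8 MHz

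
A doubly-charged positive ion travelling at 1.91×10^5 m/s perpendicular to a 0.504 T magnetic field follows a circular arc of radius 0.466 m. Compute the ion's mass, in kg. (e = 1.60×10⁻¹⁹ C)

m ≈ 3.93×10^-25 kg

qvB = mv²/r ⇒ m = qBr/v.
m = (2×1.60×10^-19)(0.504)(0.466) / (1.91×10^5) = 3.93×10^-25 kg.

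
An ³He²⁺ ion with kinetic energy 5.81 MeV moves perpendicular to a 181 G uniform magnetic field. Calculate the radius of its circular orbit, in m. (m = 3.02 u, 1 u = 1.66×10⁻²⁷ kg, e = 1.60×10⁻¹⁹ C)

r ≈ 16.7 m

Convert the energy: K = 5.81 MeV = 9.30×10^-13 J.
v = √(2K/m) = √(2·9.30×10^-13/5.01×10^-27) = 1.93×10^7 m/s.
r = mv/(qB) = (5.01×10^-27)(1.93×10^7) / [(2×1.60×10^-19)(0.0181)] = 16.7 m.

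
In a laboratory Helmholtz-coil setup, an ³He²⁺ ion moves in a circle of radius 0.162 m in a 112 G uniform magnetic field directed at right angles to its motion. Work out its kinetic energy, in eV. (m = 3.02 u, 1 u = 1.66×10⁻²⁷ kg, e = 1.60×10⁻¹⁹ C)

K ≈ 210 eV

v = qBr/m = (2×1.60×10^-19)(0.0112)(0.162) / (5.01×10^-27) = 1.16×10^5 m/s.
K = ½mv² = 0.5·(5.01×10^-27)·(1.16×10^5)² = 3.36×10^-17 J = 210 eV.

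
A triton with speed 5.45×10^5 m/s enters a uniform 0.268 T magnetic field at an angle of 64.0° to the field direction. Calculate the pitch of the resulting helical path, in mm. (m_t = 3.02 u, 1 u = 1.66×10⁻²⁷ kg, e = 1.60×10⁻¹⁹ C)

The velocity component along B is v∥ = v cos64.0° = 2.39×10^5 m/s.
The cyclotron period T = 2πm/(qB) = 7.35×10^-7 s is set by m, q, B alone.
Pitch = v∥·T = (2.39×10^5)(7.35×10^-7) = 0.176 m.

pitch ≈ 176 mm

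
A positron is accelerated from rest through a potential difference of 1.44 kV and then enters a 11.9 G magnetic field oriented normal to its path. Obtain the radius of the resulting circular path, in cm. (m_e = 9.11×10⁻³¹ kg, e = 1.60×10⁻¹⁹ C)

r ≈ 10.8 cm

The kinetic energy gained is K = qV = (1×1.60×10^-19)(1440) = 2.30×10^-16 J.
v = √(2K/m) = 2.25×10^7 m/s.
r = mv/(qB) = (9.11×10^-31)(2.25×10^7) / [(1×1.60×10^-19)(1.19×10^-3)] = 0.108 m.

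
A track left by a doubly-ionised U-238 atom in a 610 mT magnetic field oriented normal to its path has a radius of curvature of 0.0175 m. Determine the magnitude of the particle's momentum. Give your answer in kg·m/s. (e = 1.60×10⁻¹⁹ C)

Since qvB = mv²/r, the momentum p = mv = qBr.
p = (2×1.60×10^-19)(0.610)(0.0175) = 3.42×10^-21 kg·m/s.

p ≈ 3.42×10^-21 kg·m/s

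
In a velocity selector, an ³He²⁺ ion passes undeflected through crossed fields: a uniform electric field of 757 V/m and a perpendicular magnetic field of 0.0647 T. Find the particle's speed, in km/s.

For zero net force, qE = qvB, so v = E/B.
v = (757) / (0.0647) = 1.17×10^4 m/s.

v ≈ 11.7 km/s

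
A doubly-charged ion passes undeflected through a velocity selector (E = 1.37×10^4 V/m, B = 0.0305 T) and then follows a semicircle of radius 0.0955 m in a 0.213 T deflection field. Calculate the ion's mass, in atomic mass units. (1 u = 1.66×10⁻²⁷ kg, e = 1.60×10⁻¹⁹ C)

m ≈ 8.73 u

v = E/B₁ = 4.49×10^5 m/s.
From r = mv/(qB₂), m = qB₂r/v = (2×1.60×10^-19)(0.213)(0.0955) / (4.49×10^5) = 1.45×10^-26 kg.
In atomic mass units: m = 1.45×10^-26 / 1.66×10^-27 = 8.73 u.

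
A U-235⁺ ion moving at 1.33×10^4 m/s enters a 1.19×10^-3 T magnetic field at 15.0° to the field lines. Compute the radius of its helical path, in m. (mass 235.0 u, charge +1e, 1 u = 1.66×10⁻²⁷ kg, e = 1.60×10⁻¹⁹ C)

r ≈ 7.05 m

Only the perpendicular component v⊥ = v sin15.0° = 3440 m/s is bent by the field.
r = m v⊥ /(qB) = (3.90×10^-25)(3440) / [(1×1.60×10^-19)(1.19×10^-3)] = 7.05 m.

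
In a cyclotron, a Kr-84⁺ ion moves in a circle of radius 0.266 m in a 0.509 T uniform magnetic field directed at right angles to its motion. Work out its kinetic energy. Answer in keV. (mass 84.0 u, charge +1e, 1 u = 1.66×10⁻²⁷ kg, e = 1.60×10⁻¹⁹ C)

K ≈ 10.5 keV

v = qBr/m = (1×1.60×10^-19)(0.509)(0.266) / (1.39×10^-25) = 1.55×10^5 m/s.
K = ½mv² = 0.5·(1.39×10^-25)·(1.55×10^5)² = 1.68×10^-15 J = 10.5 keV.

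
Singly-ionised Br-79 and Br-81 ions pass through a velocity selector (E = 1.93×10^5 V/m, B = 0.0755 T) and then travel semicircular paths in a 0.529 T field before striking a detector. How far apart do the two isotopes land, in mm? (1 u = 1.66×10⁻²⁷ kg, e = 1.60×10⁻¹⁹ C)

Both emerge at v = E/B₁ = 2.56×10^6 m/s.
r = mv/(qB₂), so r₁ = 3.961 m and r₂ = 4.061 m, giving Δr = 0.100 m.
After a semicircle each ion lands a diameter 2r from the entry slit, so the separation is 2Δr = 0.201 m.

Δd ≈ 201 mm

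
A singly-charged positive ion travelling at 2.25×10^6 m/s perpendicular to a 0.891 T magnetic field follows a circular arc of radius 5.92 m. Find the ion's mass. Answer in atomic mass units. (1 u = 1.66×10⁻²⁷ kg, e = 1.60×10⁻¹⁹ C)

qvB = mv²/r ⇒ m = qBr/v.
m = (1×1.60×10^-19)(0.891)(5.92) / (2.25×10^6) = 3.75×10^-25 kg = 226 u.

m ≈ 226 u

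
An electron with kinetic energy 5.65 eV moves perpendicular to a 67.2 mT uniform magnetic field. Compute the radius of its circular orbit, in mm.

r ≈ 0.119 mm

Convert the energy: K = 5.65 eV = 9.04×10^-19 J.
v = √(2K/m) = √(2·9.04×10^-19/9.11×10^-31) = 1.41×10^6 m/s.
r = mv/(qB) = (9.11×10^-31)(1.41×10^6) / [(1×1.60×10^-19)(0.0672)] = 1.19×10^-4 m.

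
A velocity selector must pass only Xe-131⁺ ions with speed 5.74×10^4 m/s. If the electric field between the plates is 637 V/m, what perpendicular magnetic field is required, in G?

B ≈ 111 G

qE = qvB ⇒ B = E/v = (637) / (5.74×10^4) = 0.0111 T.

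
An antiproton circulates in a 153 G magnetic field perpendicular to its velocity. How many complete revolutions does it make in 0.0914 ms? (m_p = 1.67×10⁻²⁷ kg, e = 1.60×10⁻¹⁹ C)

T = 2πm/(qB) = 2π(1.67×10^-27) / [(1×1.60×10^-19)(0.0153)] = 4.2863×10^-6 s.
N = t/T = 9.14×10^-5 / 4.2863×10^-6 ≈ 21.32, so 21 complete revolutions.

N = 21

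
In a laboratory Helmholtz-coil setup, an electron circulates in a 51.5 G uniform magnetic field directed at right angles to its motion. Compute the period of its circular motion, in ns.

T ≈ 6.95 ns

The cyclotron period is independent of speed: T = 2πm/(qB).
T = 2π(9.11×10^-31) / [(1×1.60×10^-19)(5.15×10^-3)] = 6.95×10^-9 s.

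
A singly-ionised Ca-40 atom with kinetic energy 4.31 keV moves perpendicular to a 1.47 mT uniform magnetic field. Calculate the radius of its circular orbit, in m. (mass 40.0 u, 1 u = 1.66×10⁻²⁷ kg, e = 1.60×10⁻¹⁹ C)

Convert the energy: K = 4.31 keV = 6.90×10^-16 J.
v = √(2K/m) = √(2·6.90×10^-16/6.64×10^-26) = 1.44×10^5 m/s.
r = mv/(qB) = (6.64×10^-26)(1.44×10^5) / [(1×1.60×10^-19)(1.47×10^-3)] = 40.7 m.

r ≈ 40.7 m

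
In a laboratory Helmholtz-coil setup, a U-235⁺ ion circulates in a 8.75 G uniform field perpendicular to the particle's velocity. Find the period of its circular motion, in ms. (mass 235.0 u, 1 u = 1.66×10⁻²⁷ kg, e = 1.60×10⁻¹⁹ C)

T ≈ 17.5 ms

The cyclotron period is independent of speed: T = 2πm/(qB).
T = 2π(3.90×10^-25) / [(1×1.60×10^-19)(8.75×10^-4)] = 0.0175 s.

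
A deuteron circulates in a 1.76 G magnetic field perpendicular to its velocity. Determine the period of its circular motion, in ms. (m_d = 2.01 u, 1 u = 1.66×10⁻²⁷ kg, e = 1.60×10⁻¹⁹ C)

T ≈ 0.744 ms

The cyclotron period is independent of speed: T = 2πm/(qB).
T = 2π(3.34×10^-27) / [(1×1.60×10^-19)(1.76×10^-4)] = 7.44×10^-4 s.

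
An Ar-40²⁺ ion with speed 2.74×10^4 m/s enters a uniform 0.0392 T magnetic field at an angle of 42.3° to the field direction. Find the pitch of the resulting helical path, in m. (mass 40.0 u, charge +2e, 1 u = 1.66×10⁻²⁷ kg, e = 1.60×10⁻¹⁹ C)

pitch ≈ 0.674 m

The velocity component along B is v∥ = v cos42.3° = 2.03×10^4 m/s.
The cyclotron period T = 2πm/(qB) = 3.33×10^-5 s is set by m, q, B alone.
Pitch = v∥·T = (2.03×10^4)(3.33×10^-5) = 0.674 m.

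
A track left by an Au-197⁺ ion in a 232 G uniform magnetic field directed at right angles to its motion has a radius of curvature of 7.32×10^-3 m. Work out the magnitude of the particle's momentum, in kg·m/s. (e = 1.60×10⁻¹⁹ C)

Since qvB = mv²/r, the momentum p = mv = qBr.
p = (1×1.60×10^-19)(0.0232)(7.32×10^-3) = 2.72×10^-23 kg·m/s.

p ≈ 2.72×10^-23 kg·m/s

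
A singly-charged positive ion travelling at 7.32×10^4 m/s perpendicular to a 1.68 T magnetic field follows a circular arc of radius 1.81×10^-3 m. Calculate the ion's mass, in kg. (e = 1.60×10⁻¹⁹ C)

m ≈ 6.65×10^-27 kg

qvB = mv²/r ⇒ m = qBr/v.
m = (1×1.60×10^-19)(1.68)(1.81×10^-3) / (7.32×10^4) = 6.65×10^-27 kg.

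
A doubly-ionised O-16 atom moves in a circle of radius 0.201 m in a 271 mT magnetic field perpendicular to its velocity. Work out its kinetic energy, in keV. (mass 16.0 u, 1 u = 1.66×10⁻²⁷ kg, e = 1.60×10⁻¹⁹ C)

K ≈ 35.7 keV

v = qBr/m = (2×1.60×10^-19)(0.271)(0.201) / (2.66×10^-26) = 6.56×10^5 m/s.
K = ½mv² = 0.5·(2.66×10^-26)·(6.56×10^5)² = 5.72×10^-15 J = 35.7 keV.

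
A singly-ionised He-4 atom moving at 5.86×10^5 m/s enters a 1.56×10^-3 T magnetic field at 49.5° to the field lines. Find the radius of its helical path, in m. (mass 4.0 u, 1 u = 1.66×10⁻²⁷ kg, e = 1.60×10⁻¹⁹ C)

Only the perpendicular component v⊥ = v sin49.5° = 4.46×10^5 m/s is bent by the field.
r = m v⊥ /(qB) = (6.64×10^-27)(4.46×10^5) / [(1×1.60×10^-19)(1.56×10^-3)] = 11.9 m.

r ≈ 11.9 m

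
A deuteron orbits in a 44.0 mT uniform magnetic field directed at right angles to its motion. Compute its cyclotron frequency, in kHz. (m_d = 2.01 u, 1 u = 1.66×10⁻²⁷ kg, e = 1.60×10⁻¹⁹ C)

f = qB/(2πm) = (1×1.60×10^-19)(0.0440) / [2π(3.34×10^-27)] = 3.36×10^5 Hz.

f ≈ 336 kHz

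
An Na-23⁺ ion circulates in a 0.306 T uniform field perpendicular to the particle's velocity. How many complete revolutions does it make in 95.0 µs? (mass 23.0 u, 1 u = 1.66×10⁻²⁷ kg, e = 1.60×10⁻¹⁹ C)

T = 2πm/(qB) = 2π(3.818×10^-26) / [(1×1.60×10^-19)(0.306)] = 4.8998×10^-6 s.
N = t/T = 9.50×10^-5 / 4.8998×10^-6 ≈ 19.39, so 19 complete revolutions.

N = 19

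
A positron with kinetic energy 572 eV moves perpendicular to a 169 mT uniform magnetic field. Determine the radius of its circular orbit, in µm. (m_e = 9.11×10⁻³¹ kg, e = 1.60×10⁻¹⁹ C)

r ≈ 478 µm

Convert the energy: K = 572 eV = 9.15×10^-17 J.
v = √(2K/m) = √(2·9.15×10^-17/9.11×10^-31) = 1.42×10^7 m/s.
r = mv/(qB) = (9.11×10^-31)(1.42×10^7) / [(1×1.60×10^-19)(0.169)] = 4.78×10^-4 m.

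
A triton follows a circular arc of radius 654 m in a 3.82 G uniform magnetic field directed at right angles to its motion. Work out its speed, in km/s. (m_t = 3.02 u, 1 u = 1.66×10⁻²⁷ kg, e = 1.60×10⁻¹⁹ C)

From qvB = mv²/r, v = qBr/m.
v = (1×1.60×10^-19)(3.82×10^-4)(654) / (5.01×10^-27) = 7.97×10^6 m/s.

v ≈ 7970 km/s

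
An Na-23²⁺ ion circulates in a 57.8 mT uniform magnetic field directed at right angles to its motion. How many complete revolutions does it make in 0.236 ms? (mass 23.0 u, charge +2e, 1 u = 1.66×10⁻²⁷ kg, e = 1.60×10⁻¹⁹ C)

T = 2πm/(qB) = 2π(3.818×10^-26) / [(2×1.60×10^-19)(0.0578)] = 1.2970×10^-5 s.
N = t/T = 2.36×10^-4 / 1.2970×10^-5 ≈ 18.20, so 18 complete revolutions.

N = 18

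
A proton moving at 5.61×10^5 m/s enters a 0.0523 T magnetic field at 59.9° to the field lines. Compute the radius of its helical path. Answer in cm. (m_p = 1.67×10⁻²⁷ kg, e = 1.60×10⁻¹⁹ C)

Only the perpendicular component v⊥ = v sin59.9° = 4.85×10^5 m/s is bent by the field.
r = m v⊥ /(qB) = (1.67×10^-27)(4.85×10^5) / [(1×1.60×10^-19)(0.0523)] = 0.0969 m.

r ≈ 9.69 cm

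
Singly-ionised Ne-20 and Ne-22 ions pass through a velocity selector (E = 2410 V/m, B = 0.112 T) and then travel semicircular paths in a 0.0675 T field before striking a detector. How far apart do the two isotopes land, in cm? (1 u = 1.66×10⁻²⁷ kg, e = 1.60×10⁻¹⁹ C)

Δd ≈ 1.32 cm

Both emerge at v = E/B₁ = 2.15×10^4 m/s.
r = mv/(qB₂), so r₁ = 0.06615 m and r₂ = 0.07276 m, giving Δr = 6.61×10^-3 m.
After a semicircle each ion lands a diameter 2r from the entry slit, so the separation is 2Δr = 0.0132 m.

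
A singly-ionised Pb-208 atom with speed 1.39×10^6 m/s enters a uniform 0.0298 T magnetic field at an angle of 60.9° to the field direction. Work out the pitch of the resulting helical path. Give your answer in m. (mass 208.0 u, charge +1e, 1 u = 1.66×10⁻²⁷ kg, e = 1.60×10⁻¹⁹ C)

pitch ≈ 308 m

The velocity component along B is v∥ = v cos60.9° = 6.76×10^5 m/s.
The cyclotron period T = 2πm/(qB) = 4.55×10^-4 s is set by m, q, B alone.
Pitch = v∥·T = (6.76×10^5)(4.55×10^-4) = 308 m.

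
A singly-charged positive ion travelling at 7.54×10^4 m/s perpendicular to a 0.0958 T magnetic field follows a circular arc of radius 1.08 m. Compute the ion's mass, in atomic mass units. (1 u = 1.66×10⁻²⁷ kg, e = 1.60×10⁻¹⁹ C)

m ≈ 132 u

qvB = mv²/r ⇒ m = qBr/v.
m = (1×1.60×10^-19)(0.0958)(1.08) / (7.54×10^4) = 2.20×10^-25 kg = 132 u.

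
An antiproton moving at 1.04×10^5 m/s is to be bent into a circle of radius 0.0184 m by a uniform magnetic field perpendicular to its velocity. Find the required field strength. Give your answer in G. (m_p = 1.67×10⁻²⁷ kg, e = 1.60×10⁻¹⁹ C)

B ≈ 590 G

qvB = mv²/r gives B = mv/(qr).
B = (1.67×10^-27)(1.04×10^5) / [(1×1.60×10^-19)(0.0184)] = 0.0590 T.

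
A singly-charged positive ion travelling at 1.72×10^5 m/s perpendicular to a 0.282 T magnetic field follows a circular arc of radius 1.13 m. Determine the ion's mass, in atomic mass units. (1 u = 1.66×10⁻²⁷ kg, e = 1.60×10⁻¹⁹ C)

m ≈ 179 u

qvB = mv²/r ⇒ m = qBr/v.
m = (1×1.60×10^-19)(0.282)(1.13) / (1.72×10^5) = 2.96×10^-25 kg = 179 u.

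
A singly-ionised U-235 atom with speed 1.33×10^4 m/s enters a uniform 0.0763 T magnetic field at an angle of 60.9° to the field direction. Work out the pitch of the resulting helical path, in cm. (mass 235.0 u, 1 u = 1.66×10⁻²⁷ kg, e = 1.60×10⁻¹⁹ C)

pitch ≈ 130 cm

The velocity component along B is v∥ = v cos60.9° = 6470 m/s.
The cyclotron period T = 2πm/(qB) = 2.01×10^-4 s is set by m, q, B alone.
Pitch = v∥·T = (6470)(2.01×10^-4) = 1.30 m.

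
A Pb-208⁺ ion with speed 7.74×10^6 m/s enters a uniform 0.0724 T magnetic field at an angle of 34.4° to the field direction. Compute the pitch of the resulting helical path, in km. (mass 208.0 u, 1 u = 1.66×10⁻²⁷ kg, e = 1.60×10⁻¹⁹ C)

The velocity component along B is v∥ = v cos34.4° = 6.39×10^6 m/s.
The cyclotron period T = 2πm/(qB) = 1.87×10^-4 s is set by m, q, B alone.
Pitch = v∥·T = (6.39×10^6)(1.87×10^-4) = 1200 m.

pitch ≈ 1.20 km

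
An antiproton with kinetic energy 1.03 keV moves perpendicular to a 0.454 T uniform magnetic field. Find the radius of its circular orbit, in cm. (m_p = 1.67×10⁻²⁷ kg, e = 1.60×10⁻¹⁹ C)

Convert the energy: K = 1.03 keV = 1.65×10^-16 J.
v = √(2K/m) = √(2·1.65×10^-16/1.67×10^-27) = 4.44×10^5 m/s.
r = mv/(qB) = (1.67×10^-27)(4.44×10^5) / [(1×1.60×10^-19)(0.454)] = 0.0102 m.

r ≈ 1.02 cm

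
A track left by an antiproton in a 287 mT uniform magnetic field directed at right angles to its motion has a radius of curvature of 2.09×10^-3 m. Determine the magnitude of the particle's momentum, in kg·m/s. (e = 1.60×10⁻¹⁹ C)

Since qvB = mv²/r, the momentum p = mv = qBr.
p = (1×1.60×10^-19)(0.287)(2.09×10^-3) = 9.60×10^-23 kg·m/s.

p ≈ 9.60×10^-23 kg·m/s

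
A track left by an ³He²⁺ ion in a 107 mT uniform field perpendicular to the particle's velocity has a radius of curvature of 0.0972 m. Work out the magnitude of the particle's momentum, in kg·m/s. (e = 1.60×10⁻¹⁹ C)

p ≈ 3.33×10^-21 kg·m/s

Since qvB = mv²/r, the momentum p = mv = qBr.
p = (2×1.60×10^-19)(0.107)(0.0972) = 3.33×10^-21 kg·m/s.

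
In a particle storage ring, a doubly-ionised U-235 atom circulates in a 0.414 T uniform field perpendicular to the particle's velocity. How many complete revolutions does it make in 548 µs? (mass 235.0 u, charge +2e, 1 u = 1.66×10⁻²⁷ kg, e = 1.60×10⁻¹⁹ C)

T = 2πm/(qB) = 2π(3.901×10^-25) / [(2×1.60×10^-19)(0.414)] = 1.8501×10^-5 s.
N = t/T = 5.48×10^-4 / 1.8501×10^-5 ≈ 29.62, so 29 complete revolutions.

N = 29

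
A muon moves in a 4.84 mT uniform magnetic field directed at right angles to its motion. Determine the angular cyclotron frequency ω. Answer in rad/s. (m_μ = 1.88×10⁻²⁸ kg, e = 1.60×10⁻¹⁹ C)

ω = qB/m = (1×1.60×10^-19)(4.84×10^-3) / (1.88×10^-28) = 4.12×10^6 rad/s.

ω ≈ 4.12×10^6 rad/s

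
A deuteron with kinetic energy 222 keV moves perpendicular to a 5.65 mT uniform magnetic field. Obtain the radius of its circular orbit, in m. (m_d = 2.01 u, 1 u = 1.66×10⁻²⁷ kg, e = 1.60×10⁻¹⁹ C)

Convert the energy: K = 222 keV = 3.55×10^-14 J.
v = √(2K/m) = √(2·3.55×10^-14/3.34×10^-27) = 4.61×10^6 m/s.
r = mv/(qB) = (3.34×10^-27)(4.61×10^6) / [(1×1.60×10^-19)(5.65×10^-3)] = 17.0 m.

r ≈ 17.0 m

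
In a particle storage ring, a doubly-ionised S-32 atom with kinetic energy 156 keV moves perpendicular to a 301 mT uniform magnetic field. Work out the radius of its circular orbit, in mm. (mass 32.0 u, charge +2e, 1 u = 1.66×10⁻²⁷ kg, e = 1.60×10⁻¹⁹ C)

r ≈ 535 mm

Convert the energy: K = 156 keV = 2.50×10^-14 J.
v = √(2K/m) = √(2·2.50×10^-14/5.31×10^-26) = 9.69×10^5 m/s.
r = mv/(qB) = (5.31×10^-26)(9.69×10^5) / [(2×1.60×10^-19)(0.301)] = 0.535 m.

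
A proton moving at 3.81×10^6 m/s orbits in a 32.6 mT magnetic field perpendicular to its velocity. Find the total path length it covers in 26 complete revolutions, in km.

L ≈ 0.199 km

r = mv/(qB) = 1.22 m, so one revolution covers 2πr = 7.66 m.
In 26 revolutions: L = 26·2πr = 199 m.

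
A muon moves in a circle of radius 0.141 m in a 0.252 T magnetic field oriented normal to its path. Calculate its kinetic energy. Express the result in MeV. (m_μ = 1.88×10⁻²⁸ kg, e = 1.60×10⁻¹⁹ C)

v = qBr/m = (1×1.60×10^-19)(0.252)(0.141) / (1.88×10^-28) = 3.02×10^7 m/s.
K = ½mv² = 0.5·(1.88×10^-28)·(3.02×10^7)² = 8.60×10^-14 J = 0.537 MeV.

K ≈ 0.537 MeV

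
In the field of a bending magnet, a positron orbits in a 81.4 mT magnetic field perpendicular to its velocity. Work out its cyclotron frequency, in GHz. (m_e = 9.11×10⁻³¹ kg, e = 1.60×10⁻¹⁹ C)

f ≈ 2.28 GHz

f = qB/(2πm) = (1×1.60×10^-19)(0.0814) / [2π(9.11×10^-31)] = 2.28×10^9 Hz.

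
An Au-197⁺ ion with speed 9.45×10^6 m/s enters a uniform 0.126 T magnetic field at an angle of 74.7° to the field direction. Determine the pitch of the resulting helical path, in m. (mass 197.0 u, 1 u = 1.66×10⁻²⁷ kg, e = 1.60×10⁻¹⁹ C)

pitch ≈ 254 m

The velocity component along B is v∥ = v cos74.7° = 2.49×10^6 m/s.
The cyclotron period T = 2πm/(qB) = 1.02×10^-4 s is set by m, q, B alone.
Pitch = v∥·T = (2.49×10^6)(1.02×10^-4) = 254 m.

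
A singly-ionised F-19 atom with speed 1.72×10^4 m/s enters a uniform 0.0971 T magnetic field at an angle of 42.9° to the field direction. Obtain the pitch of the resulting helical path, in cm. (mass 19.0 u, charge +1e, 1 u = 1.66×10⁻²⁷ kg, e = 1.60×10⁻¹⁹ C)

The velocity component along B is v∥ = v cos42.9° = 1.26×10^4 m/s.
The cyclotron period T = 2πm/(qB) = 1.28×10^-5 s is set by m, q, B alone.
Pitch = v∥·T = (1.26×10^4)(1.28×10^-5) = 0.161 m.

pitch ≈ 16.1 cm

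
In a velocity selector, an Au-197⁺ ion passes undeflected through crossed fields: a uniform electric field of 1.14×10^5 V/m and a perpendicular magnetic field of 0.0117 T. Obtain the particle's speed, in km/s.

v ≈ 9740 km/s

For zero net force, qE = qvB, so v = E/B.
v = (1.14×10^5) / (0.0117) = 9.74×10^6 m/s.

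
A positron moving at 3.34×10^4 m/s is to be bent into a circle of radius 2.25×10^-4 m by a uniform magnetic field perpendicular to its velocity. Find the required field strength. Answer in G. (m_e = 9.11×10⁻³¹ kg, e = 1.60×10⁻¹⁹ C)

qvB = mv²/r gives B = mv/(qr).
B = (9.11×10^-31)(3.34×10^4) / [(1×1.60×10^-19)(2.25×10^-4)] = 8.45×10^-4 T.

B ≈ 8.45 G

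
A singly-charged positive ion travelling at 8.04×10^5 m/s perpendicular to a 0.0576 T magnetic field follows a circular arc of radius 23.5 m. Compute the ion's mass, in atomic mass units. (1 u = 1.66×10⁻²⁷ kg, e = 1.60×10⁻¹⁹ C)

m ≈ 162 u

qvB = mv²/r ⇒ m = qBr/v.
m = (1×1.60×10^-19)(0.0576)(23.5) / (8.04×10^5) = 2.69×10^-25 kg = 162 u.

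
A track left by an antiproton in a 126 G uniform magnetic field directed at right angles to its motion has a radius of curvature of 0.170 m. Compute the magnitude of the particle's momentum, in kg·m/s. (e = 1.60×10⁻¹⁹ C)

p ≈ 3.43×10^-22 kg·m/s

Since qvB = mv²/r, the momentum p = mv = qBr.
p = (1×1.60×10^-19)(0.0126)(0.170) = 3.43×10^-22 kg·m/s.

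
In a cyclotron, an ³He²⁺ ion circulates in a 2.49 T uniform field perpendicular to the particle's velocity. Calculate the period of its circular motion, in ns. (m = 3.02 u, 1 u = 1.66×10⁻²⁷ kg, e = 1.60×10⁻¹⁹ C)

T ≈ 39.5 ns

The cyclotron period is independent of speed: T = 2πm/(qB).
T = 2π(5.01×10^-27) / [(2×1.60×10^-19)(2.49)] = 3.95×10^-8 s.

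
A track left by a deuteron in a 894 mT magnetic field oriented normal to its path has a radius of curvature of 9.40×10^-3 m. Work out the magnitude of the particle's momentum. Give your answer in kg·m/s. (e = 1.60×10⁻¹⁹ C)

p ≈ 1.34×10^-21 kg·m/s

Since qvB = mv²/r, the momentum p = mv = qBr.
p = (1×1.60×10^-19)(0.894)(9.40×10^-3) = 1.34×10^-21 kg·m/s.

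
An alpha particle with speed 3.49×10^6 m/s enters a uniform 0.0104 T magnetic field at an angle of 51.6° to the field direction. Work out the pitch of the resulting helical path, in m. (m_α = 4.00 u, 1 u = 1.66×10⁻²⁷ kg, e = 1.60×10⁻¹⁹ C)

The velocity component along B is v∥ = v cos51.6° = 2.17×10^6 m/s.
The cyclotron period T = 2πm/(qB) = 1.25×10^-5 s is set by m, q, B alone.
Pitch = v∥·T = (2.17×10^6)(1.25×10^-5) = 27.2 m.

pitch ≈ 27.2 m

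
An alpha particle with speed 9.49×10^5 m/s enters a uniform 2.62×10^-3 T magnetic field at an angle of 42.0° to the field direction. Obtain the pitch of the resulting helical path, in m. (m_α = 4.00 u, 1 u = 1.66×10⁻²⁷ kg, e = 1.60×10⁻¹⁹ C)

pitch ≈ 35.1 m

The velocity component along B is v∥ = v cos42.0° = 7.05×10^5 m/s.
The cyclotron period T = 2πm/(qB) = 4.98×10^-5 s is set by m, q, B alone.
Pitch = v∥·T = (7.05×10^5)(4.98×10^-5) = 35.1 m.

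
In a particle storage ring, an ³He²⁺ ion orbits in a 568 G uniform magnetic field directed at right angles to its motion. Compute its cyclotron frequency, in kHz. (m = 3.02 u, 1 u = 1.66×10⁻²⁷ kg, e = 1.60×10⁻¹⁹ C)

f ≈ 577 kHz

f = qB/(2πm) = (2×1.60×10^-19)(0.0568) / [2π(5.01×10^-27)] = 5.77×10^5 Hz.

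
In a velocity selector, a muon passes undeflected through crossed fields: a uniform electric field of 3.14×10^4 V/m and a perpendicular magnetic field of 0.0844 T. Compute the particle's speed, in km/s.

v ≈ 372 km/s

For zero net force, qE = qvB, so v = E/B.
v = (3.14×10^4) / (0.0844) = 3.72×10^5 m/s.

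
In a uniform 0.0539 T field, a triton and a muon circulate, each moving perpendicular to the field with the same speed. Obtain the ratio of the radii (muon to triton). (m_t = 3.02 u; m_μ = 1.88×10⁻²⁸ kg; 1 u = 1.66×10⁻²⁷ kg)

ratio ≈ 0.0375

r = mv/(qB) ⇒ at equal v, r ∝ m/q.
r_{muon}/r_{triton} = 0.0375.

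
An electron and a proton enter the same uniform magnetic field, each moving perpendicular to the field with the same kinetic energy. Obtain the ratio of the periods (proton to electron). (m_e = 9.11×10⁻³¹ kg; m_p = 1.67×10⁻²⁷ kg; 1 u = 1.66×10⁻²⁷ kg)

ratio ≈ 1830

T = 2πm/(qB) is independent of speed, so T₂/T₁ = (m₂/q₂)/(m₁/q₁).
T_{proton}/T_{electron} = (1.67×10^-27/1e) / (9.11×10^-31/1e) = 1830.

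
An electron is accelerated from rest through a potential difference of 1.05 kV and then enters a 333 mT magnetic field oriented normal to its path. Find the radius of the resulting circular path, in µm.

r ≈ 328 µm

The kinetic energy gained is K = qV = (1×1.60×10^-19)(1050) = 1.68×10^-16 J.
v = √(2K/m) = 1.92×10^7 m/s.
r = mv/(qB) = (9.11×10^-31)(1.92×10^7) / [(1×1.60×10^-19)(0.333)] = 3.28×10^-4 m.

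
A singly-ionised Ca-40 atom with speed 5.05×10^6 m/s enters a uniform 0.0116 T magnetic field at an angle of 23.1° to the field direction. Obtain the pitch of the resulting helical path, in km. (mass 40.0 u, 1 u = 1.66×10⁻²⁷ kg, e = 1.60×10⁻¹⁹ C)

pitch ≈ 1.04 km

The velocity component along B is v∥ = v cos23.1° = 4.65×10^6 m/s.
The cyclotron period T = 2πm/(qB) = 2.25×10^-4 s is set by m, q, B alone.
Pitch = v∥·T = (4.65×10^6)(2.25×10^-4) = 1040 m.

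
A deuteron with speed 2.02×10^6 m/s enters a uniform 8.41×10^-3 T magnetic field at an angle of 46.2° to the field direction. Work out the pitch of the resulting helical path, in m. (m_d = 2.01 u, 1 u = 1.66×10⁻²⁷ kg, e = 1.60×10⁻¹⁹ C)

pitch ≈ 21.8 m

The velocity component along B is v∥ = v cos46.2° = 1.40×10^6 m/s.
The cyclotron period T = 2πm/(qB) = 1.56×10^-5 s is set by m, q, B alone.
Pitch = v∥·T = (1.40×10^6)(1.56×10^-5) = 21.8 m.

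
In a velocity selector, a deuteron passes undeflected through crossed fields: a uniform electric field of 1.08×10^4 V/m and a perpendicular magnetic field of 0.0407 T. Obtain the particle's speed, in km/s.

v ≈ 265 km/s

For zero net force, qE = qvB, so v = E/B.
v = (1.08×10^4) / (0.0407) = 2.65×10^5 m/s.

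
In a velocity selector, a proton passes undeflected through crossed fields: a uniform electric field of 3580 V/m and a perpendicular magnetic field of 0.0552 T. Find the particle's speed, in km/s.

v ≈ 64.9 km/s

For zero net force, qE = qvB, so v = E/B.
v = (3580) / (0.0552) = 6.49×10^4 m/s.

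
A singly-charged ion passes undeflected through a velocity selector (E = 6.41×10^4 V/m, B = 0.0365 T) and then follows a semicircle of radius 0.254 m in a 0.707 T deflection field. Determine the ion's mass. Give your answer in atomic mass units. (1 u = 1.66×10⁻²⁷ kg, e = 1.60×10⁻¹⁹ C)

v = E/B₁ = 1.76×10^6 m/s.
From r = mv/(qB₂), m = qB₂r/v = (1×1.60×10^-19)(0.707)(0.254) / (1.76×10^6) = 1.64×10^-26 kg.
In atomic mass units: m = 1.64×10^-26 / 1.66×10^-27 = 9.86 u.

m ≈ 9.86 u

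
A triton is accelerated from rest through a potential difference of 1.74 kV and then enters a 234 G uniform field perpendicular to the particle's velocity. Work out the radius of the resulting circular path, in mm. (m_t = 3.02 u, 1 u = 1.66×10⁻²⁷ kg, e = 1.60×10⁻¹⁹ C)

The kinetic energy gained is K = qV = (1×1.60×10^-19)(1740) = 2.78×10^-16 J.
v = √(2K/m) = 3.33×10^5 m/s.
r = mv/(qB) = (5.01×10^-27)(3.33×10^5) / [(1×1.60×10^-19)(0.0234)] = 0.446 m.

r ≈ 446 mm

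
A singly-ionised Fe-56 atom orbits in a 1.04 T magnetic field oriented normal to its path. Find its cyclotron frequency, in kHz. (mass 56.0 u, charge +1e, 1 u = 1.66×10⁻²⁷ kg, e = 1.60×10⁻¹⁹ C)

f = qB/(2πm) = (1×1.60×10^-19)(1.04) / [2π(9.30×10^-26)] = 2.85×10^5 Hz.

f ≈ 285 kHz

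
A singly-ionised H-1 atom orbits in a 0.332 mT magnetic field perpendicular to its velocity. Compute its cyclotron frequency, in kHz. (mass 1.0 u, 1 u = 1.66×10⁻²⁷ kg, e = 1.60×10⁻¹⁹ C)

f = qB/(2πm) = (1×1.60×10^-19)(3.32×10^-4) / [2π(1.66×10^-27)] = 5090 Hz.

f ≈ 5.09 kHz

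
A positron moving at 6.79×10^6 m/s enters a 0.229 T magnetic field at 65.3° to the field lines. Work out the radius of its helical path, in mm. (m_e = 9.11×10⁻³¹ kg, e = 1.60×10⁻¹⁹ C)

Only the perpendicular component v⊥ = v sin65.3° = 6.17×10^6 m/s is bent by the field.
r = m v⊥ /(qB) = (9.11×10^-31)(6.17×10^6) / [(1×1.60×10^-19)(0.229)] = 1.53×10^-4 m.

r ≈ 0.153 mm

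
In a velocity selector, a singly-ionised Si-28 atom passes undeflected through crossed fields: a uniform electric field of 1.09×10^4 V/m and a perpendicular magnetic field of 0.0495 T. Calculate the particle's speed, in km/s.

v ≈ 220 km/s

For zero net force, qE = qvB, so v = E/B.
v = (1.09×10^4) / (0.0495) = 2.20×10^5 m/s.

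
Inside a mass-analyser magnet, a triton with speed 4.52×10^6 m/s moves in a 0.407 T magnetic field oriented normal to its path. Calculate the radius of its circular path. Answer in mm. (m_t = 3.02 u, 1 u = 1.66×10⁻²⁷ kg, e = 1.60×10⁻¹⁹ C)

The magnetic force provides the centripetal force: qvB = mv²/r, so r = mv/(qB).
r = (5.01×10^-27 kg)(4.52×10^6 m/s) / [(1×1.60×10^-19 C)(0.407 T)] = 0.348 m.

r ≈ 348 mm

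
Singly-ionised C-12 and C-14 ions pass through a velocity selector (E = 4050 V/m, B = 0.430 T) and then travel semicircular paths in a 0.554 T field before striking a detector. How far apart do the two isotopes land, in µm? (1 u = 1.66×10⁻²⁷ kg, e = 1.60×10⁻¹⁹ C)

Δd ≈ 706 µm

Both emerge at v = E/B₁ = 9420 m/s.
r = mv/(qB₂), so r₁ = 2.117×10^-3 m and r₂ = 2.469×10^-3 m, giving Δr = 3.53×10^-4 m.
After a semicircle each ion lands a diameter 2r from the entry slit, so the separation is 2Δr = 7.06×10^-4 m.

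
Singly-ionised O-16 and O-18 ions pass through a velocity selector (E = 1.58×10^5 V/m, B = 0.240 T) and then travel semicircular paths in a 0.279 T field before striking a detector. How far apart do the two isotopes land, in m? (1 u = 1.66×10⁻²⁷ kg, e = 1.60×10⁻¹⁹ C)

Both emerge at v = E/B₁ = 6.58×10^5 m/s.
r = mv/(qB₂), so r₁ = 0.3917 m and r₂ = 0.4407 m, giving Δr = 0.0490 m.
After a semicircle each ion lands a diameter 2r from the entry slit, so the separation is 2Δr = 0.0979 m.

Δd ≈ 0.0979 m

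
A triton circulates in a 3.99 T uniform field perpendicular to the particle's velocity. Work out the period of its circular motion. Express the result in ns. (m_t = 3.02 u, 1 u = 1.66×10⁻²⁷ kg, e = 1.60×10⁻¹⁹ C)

The cyclotron period is independent of speed: T = 2πm/(qB).
T = 2π(5.01×10^-27) / [(1×1.60×10^-19)(3.99)] = 4.93×10^-8 s.

T ≈ 49.3 ns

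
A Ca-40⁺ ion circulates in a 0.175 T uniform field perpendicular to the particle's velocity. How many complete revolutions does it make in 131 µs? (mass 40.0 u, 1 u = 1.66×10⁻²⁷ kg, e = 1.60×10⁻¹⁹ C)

T = 2πm/(qB) = 2π(6.64×10^-26) / [(1×1.60×10^-19)(0.175)] = 1.4900×10^-5 s.
N = t/T = 1.31×10^-4 / 1.4900×10^-5 ≈ 8.79, so 8 complete revolutions.

N = 8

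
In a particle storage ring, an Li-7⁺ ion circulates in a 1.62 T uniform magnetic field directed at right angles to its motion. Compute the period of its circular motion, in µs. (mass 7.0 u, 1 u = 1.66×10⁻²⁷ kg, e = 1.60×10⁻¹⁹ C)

The cyclotron period is independent of speed: T = 2πm/(qB).
T = 2π(1.16×10^-26) / [(1×1.60×10^-19)(1.62)] = 2.82×10^-7 s.

T ≈ 0.282 µs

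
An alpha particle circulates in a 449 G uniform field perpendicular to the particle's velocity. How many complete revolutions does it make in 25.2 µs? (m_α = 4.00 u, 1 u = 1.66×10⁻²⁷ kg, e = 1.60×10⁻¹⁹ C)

T = 2πm/(qB) = 2π(6.64×10^-27) / [(2×1.60×10^-19)(0.0449)] = 2.9037×10^-6 s.
N = t/T = 2.52×10^-5 / 2.9037×10^-6 ≈ 8.68, so 8 complete revolutions.

N = 8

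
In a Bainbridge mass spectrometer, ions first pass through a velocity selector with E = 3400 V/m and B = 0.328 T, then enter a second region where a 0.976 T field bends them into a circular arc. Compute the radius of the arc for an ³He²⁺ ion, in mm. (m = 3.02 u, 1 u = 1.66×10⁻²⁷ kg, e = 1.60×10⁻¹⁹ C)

r ≈ 0.166 mm

The selector passes v = E/B = 3400/0.328 = 1.04×10^4 m/s.
In the deflection region, r = mv/(qB₂) = (5.01×10^-27)(1.04×10^4) / [(2×1.60×10^-19)(0.976)] = 1.66×10^-4 m.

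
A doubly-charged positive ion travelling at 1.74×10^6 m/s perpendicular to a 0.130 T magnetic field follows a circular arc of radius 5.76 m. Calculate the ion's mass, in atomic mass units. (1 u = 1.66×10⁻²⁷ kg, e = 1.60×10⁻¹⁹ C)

qvB = mv²/r ⇒ m = qBr/v.
m = (2×1.60×10^-19)(0.130)(5.76) / (1.74×10^6) = 1.38×10^-25 kg = 83.0 u.

m ≈ 83.0 u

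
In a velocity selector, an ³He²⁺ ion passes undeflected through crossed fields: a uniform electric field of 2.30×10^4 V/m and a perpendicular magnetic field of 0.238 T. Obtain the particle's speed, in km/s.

For zero net force, qE = qvB, so v = E/B.
v = (2.30×10^4) / (0.238) = 9.66×10^4 m/s.

v ≈ 96.6 km/s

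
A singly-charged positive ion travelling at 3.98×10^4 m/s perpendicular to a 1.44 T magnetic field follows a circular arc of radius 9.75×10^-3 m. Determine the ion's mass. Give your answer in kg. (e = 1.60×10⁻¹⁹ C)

qvB = mv²/r ⇒ m = qBr/v.
m = (1×1.60×10^-19)(1.44)(9.75×10^-3) / (3.98×10^4) = 5.64×10^-26 kg.

m ≈ 5.64×10^-26 kg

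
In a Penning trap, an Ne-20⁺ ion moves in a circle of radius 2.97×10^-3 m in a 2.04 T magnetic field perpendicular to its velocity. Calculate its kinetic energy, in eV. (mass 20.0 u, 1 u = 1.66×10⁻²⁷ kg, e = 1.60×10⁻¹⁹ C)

v = qBr/m = (1×1.60×10^-19)(2.04)(2.97×10^-3) / (3.32×10^-26) = 2.92×10^4 m/s.
K = ½mv² = 0.5·(3.32×10^-26)·(2.92×10^4)² = 1.42×10^-17 J = 88.5 eV.

K ≈ 88.5 eV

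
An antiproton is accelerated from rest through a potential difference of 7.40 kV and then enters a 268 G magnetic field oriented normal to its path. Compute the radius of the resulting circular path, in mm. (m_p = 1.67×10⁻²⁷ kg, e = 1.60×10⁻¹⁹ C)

r ≈ 464 mm

The kinetic energy gained is K = qV = (1×1.60×10^-19)(7400) = 1.18×10^-15 J.
v = √(2K/m) = 1.19×10^6 m/s.
r = mv/(qB) = (1.67×10^-27)(1.19×10^6) / [(1×1.60×10^-19)(0.0268)] = 0.464 m.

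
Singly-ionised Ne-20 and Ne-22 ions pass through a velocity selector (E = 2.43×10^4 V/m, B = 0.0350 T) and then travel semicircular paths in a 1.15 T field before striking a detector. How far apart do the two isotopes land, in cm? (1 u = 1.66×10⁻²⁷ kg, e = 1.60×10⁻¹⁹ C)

Δd ≈ 2.51 cm

Both emerge at v = E/B₁ = 6.94×10^5 m/s.
r = mv/(qB₂), so r₁ = 0.1253 m and r₂ = 0.1378 m, giving Δr = 0.0125 m.
After a semicircle each ion lands a diameter 2r from the entry slit, so the separation is 2Δr = 0.0251 m.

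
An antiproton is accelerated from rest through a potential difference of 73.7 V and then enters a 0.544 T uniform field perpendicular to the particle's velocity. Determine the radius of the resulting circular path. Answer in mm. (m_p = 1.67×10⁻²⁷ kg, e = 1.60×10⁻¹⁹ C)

r ≈ 2.28 mm

The kinetic energy gained is K = qV = (1×1.60×10^-19)(73.7) = 1.18×10^-17 J.
v = √(2K/m) = 1.19×10^5 m/s.
r = mv/(qB) = (1.67×10^-27)(1.19×10^5) / [(1×1.60×10^-19)(0.544)] = 2.28×10^-3 m.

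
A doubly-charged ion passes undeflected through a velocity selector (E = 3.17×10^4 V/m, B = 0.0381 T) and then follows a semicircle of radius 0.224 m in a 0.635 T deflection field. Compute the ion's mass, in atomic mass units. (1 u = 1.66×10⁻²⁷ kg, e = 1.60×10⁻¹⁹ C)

v = E/B₁ = 8.32×10^5 m/s.
From r = mv/(qB₂), m = qB₂r/v = (2×1.60×10^-19)(0.635)(0.224) / (8.32×10^5) = 5.47×10^-26 kg.
In atomic mass units: m = 5.47×10^-26 / 1.66×10^-27 = 33.0 u.

m ≈ 33.0 u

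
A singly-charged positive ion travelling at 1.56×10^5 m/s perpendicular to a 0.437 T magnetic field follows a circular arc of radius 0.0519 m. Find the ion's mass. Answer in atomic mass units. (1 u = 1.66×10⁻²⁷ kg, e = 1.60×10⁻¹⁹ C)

qvB = mv²/r ⇒ m = qBr/v.
m = (1×1.60×10^-19)(0.437)(0.0519) / (1.56×10^5) = 2.33×10^-26 kg = 14.0 u.

m ≈ 14.0 u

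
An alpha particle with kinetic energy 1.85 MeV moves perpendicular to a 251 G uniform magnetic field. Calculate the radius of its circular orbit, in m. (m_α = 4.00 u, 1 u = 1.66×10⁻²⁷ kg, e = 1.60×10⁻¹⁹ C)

Convert the energy: K = 1.85 MeV = 2.96×10^-13 J.
v = √(2K/m) = √(2·2.96×10^-13/6.64×10^-27) = 9.44×10^6 m/s.
r = mv/(qB) = (6.64×10^-27)(9.44×10^6) / [(2×1.60×10^-19)(0.0251)] = 7.81 m.

r ≈ 7.81 m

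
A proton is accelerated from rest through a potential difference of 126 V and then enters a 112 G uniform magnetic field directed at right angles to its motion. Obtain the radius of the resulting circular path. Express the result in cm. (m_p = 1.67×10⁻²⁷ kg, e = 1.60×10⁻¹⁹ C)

r ≈ 14.5 cm

The kinetic energy gained is K = qV = (1×1.60×10^-19)(126) = 2.02×10^-17 J.
v = √(2K/m) = 1.55×10^5 m/s.
r = mv/(qB) = (1.67×10^-27)(1.55×10^5) / [(1×1.60×10^-19)(0.0112)] = 0.145 m.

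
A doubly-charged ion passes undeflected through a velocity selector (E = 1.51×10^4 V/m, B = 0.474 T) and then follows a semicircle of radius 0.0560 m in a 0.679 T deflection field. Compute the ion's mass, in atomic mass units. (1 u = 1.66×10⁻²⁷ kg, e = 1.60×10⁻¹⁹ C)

v = E/B₁ = 3.19×10^4 m/s.
From r = mv/(qB₂), m = qB₂r/v = (2×1.60×10^-19)(0.679)(0.0560) / (3.19×10^4) = 3.82×10^-25 kg.
In atomic mass units: m = 3.82×10^-25 / 1.66×10^-27 = 230 u.

m ≈ 230 u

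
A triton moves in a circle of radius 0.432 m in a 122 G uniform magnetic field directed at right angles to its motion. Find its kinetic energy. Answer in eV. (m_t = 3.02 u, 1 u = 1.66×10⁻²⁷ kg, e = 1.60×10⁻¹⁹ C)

v = qBr/m = (1×1.60×10^-19)(0.0122)(0.432) / (5.01×10^-27) = 1.68×10^5 m/s.
K = ½mv² = 0.5·(5.01×10^-27)·(1.68×10^5)² = 7.09×10^-17 J = 443 eV.

K ≈ 443 eV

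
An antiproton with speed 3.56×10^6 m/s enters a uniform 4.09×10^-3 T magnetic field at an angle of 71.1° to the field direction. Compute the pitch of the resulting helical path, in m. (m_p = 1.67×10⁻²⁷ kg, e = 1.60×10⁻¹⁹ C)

pitch ≈ 18.5 m

The velocity component along B is v∥ = v cos71.1° = 1.15×10^6 m/s.
The cyclotron period T = 2πm/(qB) = 1.60×10^-5 s is set by m, q, B alone.
Pitch = v∥·T = (1.15×10^6)(1.60×10^-5) = 18.5 m.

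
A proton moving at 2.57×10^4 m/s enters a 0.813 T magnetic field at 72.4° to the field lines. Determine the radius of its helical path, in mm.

Only the perpendicular component v⊥ = v sin72.4° = 2.45×10^4 m/s is bent by the field.
r = m v⊥ /(qB) = (1.67×10^-27)(2.45×10^4) / [(1×1.60×10^-19)(0.813)] = 3.14×10^-4 m.

r ≈ 0.314 mm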